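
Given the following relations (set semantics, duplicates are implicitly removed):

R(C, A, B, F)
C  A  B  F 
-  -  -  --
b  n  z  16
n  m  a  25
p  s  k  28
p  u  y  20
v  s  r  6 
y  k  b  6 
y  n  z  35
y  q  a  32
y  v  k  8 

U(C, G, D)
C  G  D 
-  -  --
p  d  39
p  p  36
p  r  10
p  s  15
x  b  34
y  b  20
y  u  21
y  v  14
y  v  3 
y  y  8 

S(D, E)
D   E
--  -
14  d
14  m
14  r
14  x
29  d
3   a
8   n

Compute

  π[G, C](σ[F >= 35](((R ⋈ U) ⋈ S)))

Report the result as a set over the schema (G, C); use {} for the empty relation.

{(v, y), (y, y)}

R ⋈ U (natural join on C): {(p, s, k, 28, d, 39), (p, s, k, 28, p, 36), (p, s, k, 28, r, 10), (p, s, k, 28, s, 15), (p, u, y, 20, d, 39), (p, u, y, 20, p, 36), (p, u, y, 20, r, 10), (p, u, y, 20, s, 15), (y, k, b, 6, b, 20), (y, k, b, 6, u, 21), (y, k, b, 6, v, 14), (y, k, b, 6, v, 3), (y, k, b, 6, y, 8), (y, n, z, 35, b, 20), (y, n, z, 35, u, 21), (y, n, z, 35, v, 14), (y, n, z, 35, v, 3), (y, n, z, 35, y, 8), (y, q, a, 32, b, 20), (y, q, a, 32, u, 21), (y, q, a, 32, v, 14), (y, q, a, 32, v, 3), (y, q, a, 32, y, 8), (y, v, k, 8, b, 20), (y, v, k, 8, u, 21), (y, v, k, 8, v, 14), (y, v, k, 8, v, 3), (y, v, k, 8, y, 8)}
(R ⋈ U) ⋈ S (natural join on D): {(y, k, b, 6, v, 14, d), (y, k, b, 6, v, 14, m), (y, k, b, 6, v, 14, r), (y, k, b, 6, v, 14, x), (y, k, b, 6, v, 3, a), (y, k, b, 6, y, 8, n), (y, n, z, 35, v, 14, d), (y, n, z, 35, v, 14, m), (y, n, z, 35, v, 14, r), (y, n, z, 35, v, 14, x), (y, n, z, 35, v, 3, a), (y, n, z, 35, y, 8, n), (y, q, a, 32, v, 14, d), (y, q, a, 32, v, 14, m), (y, q, a, 32, v, 14, r), (y, q, a, 32, v, 14, x), (y, q, a, 32, v, 3, a), (y, q, a, 32, y, 8, n), (y, v, k, 8, v, 14, d), (y, v, k, 8, v, 14, m), (y, v, k, 8, v, 14, r), (y, v, k, 8, v, 14, x), (y, v, k, 8, v, 3, a), (y, v, k, 8, y, 8, n)}
Filtering on F >= 35 leaves {(y, n, z, 35, v, 14, d), (y, n, z, 35, v, 14, m), (y, n, z, 35, v, 14, r), (y, n, z, 35, v, 14, x), (y, n, z, 35, v, 3, a), (y, n, z, 35, y, 8, n)}.
π_{G, C} gives {(v, y), (y, y)} (4 duplicate(s) eliminated).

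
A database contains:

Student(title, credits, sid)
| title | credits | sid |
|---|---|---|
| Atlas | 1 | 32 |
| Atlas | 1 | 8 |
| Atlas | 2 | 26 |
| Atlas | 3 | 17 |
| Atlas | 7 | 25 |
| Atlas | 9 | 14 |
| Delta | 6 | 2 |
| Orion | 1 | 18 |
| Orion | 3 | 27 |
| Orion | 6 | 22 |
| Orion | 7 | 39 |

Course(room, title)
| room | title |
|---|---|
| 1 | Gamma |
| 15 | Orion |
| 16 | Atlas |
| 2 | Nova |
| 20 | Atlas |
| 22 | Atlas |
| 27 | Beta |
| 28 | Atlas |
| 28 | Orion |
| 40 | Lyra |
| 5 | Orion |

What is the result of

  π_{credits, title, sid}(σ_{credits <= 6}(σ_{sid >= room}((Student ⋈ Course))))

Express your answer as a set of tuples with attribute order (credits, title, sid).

{(1, Atlas, 32), (1, Orion, 18), (2, Atlas, 26), (3, Atlas, 17), (3, Orion, 27), (6, Orion, 22)}

Natural join on title: {(Atlas, 1, 32, 16), (Atlas, 1, 32, 20), (Atlas, 1, 32, 22), (Atlas, 1, 32, 28), (Atlas, 1, 8, 16), (Atlas, 1, 8, 20), (Atlas, 1, 8, 22), (Atlas, 1, 8, 28), (Atlas, 2, 26, 16), (Atlas, 2, 26, 20), (Atlas, 2, 26, 22), (Atlas, 2, 26, 28), (Atlas, 3, 17, 16), (Atlas, 3, 17, 20), (Atlas, 3, 17, 22), (Atlas, 3, 17, 28), (Atlas, 7, 25, 16), (Atlas, 7, 25, 20), (Atlas, 7, 25, 22), (Atlas, 7, 25, 28), (Atlas, 9, 14, 16), (Atlas, 9, 14, 20), (Atlas, 9, 14, 22), (Atlas, 9, 14, 28), (Orion, 1, 18, 15), (Orion, 1, 18, 28), (Orion, 1, 18, 5), (Orion, 3, 27, 15), (Orion, 3, 27, 28), (Orion, 3, 27, 5), (Orion, 6, 22, 15), (Orion, 6, 22, 28), (Orion, 6, 22, 5), (Orion, 7, 39, 15), (Orion, 7, 39, 28), (Orion, 7, 39, 5)}
Filtering on sid >= room leaves {(Atlas, 1, 32, 16), (Atlas, 1, 32, 20), (Atlas, 1, 32, 22), (Atlas, 1, 32, 28), (Atlas, 2, 26, 16), (Atlas, 2, 26, 20), (Atlas, 2, 26, 22), (Atlas, 3, 17, 16), (Atlas, 7, 25, 16), (Atlas, 7, 25, 20), (Atlas, 7, 25, 22), (Orion, 1, 18, 15), (Orion, 1, 18, 5), (Orion, 3, 27, 15), (Orion, 3, 27, 5), (Orion, 6, 22, 15), (Orion, 6, 22, 5), (Orion, 7, 39, 15), (Orion, 7, 39, 28), (Orion, 7, 39, 5)}.
Filtering on credits <= 6 leaves {(Atlas, 1, 32, 16), (Atlas, 1, 32, 20), (Atlas, 1, 32, 22), (Atlas, 1, 32, 28), (Atlas, 2, 26, 16), (Atlas, 2, 26, 20), (Atlas, 2, 26, 22), (Atlas, 3, 17, 16), (Orion, 1, 18, 15), (Orion, 1, 18, 5), (Orion, 3, 27, 15), (Orion, 3, 27, 5), (Orion, 6, 22, 15), (Orion, 6, 22, 5)}.
Keep only column(s) credits, title, sid (8 duplicate(s) eliminated): {(1, Atlas, 32), (1, Orion, 18), (2, Atlas, 26), (3, Atlas, 17), (3, Orion, 27), (6, Orion, 22)}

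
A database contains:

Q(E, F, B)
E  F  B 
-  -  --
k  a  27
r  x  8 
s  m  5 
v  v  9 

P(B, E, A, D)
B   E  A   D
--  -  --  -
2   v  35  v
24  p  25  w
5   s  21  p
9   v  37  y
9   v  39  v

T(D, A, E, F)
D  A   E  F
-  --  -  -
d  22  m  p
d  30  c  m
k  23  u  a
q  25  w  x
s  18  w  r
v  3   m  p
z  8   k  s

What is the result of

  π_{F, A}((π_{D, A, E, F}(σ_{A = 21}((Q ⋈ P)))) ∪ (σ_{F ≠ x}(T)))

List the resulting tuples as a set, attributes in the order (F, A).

Q ⋈ P (natural join on E, B): {(s, m, 5, 21, p), (v, v, 9, 37, y), (v, v, 9, 39, v)}
σ[A = 21]: keep tuples satisfying A = 21 → {(s, m, 5, 21, p)}
Keep only column(s) D, A, E, F: {(p, 21, s, m)}
σ[F ≠ x]: keep tuples satisfying F ≠ x → {(d, 22, m, p), (d, 30, c, m), (k, 23, u, a), (s, 18, w, r), (v, 3, m, p), (z, 8, k, s)}
Set union of the two operands is {(d, 22, m, p), (d, 30, c, m), (k, 23, u, a), (p, 21, s, m), (s, 18, w, r), (v, 3, m, p), (z, 8, k, s)}.
Keep only column(s) F, A: {(a, 23), (m, 21), (m, 30), (p, 22), (p, 3), (r, 18), (s, 8)}

{(a, 23), (m, 21), (m, 30), (p, 22), (p, 3), (r, 18), (s, 8)}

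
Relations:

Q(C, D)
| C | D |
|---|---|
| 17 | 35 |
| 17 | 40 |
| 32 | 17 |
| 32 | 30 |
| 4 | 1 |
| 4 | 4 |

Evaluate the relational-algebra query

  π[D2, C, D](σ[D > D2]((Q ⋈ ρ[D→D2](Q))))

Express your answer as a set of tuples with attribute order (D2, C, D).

{(1, 4, 4), (17, 32, 30), (35, 17, 40)}

ρ[D→D2]: schema becomes (C, D2); tuples unchanged.
Natural join on C: {(17, 35, 35), (17, 35, 40), (17, 40, 35), (17, 40, 40), (32, 17, 17), (32, 17, 30), (32, 30, 17), (32, 30, 30), (4, 1, 1), (4, 1, 4), (4, 4, 1), (4, 4, 4)}
σ[D > D2]: keep tuples satisfying D > D2 → {(17, 40, 35), (32, 30, 17), (4, 4, 1)}
π[D2, C, D]: project onto (D2, C, D) → {(1, 4, 4), (17, 32, 30), (35, 17, 40)}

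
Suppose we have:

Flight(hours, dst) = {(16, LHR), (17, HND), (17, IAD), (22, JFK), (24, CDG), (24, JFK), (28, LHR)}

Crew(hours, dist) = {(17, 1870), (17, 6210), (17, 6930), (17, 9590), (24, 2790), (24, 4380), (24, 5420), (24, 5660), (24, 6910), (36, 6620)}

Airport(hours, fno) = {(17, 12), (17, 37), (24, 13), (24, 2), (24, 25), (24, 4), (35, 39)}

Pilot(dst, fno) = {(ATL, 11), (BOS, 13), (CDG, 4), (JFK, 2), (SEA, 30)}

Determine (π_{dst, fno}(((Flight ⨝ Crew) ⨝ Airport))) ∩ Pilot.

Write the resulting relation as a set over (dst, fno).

Joining Flight and Crew on hours yields {(17, HND, 1870), (17, HND, 6210), (17, HND, 6930), (17, HND, 9590), (17, IAD, 1870), (17, IAD, 6210), (17, IAD, 6930), (17, IAD, 9590), (24, CDG, 2790), (24, CDG, 4380), (24, CDG, 5420), (24, CDG, 5660), (24, CDG, 6910), (24, JFK, 2790), (24, JFK, 4380), (24, JFK, 5420), (24, JFK, 5660), (24, JFK, 6910)}.
Joining (Flight ⨝ Crew) and Airport on hours yields {(17, HND, 1870, 12), (17, HND, 1870, 37), (17, HND, 6210, 12), (17, HND, 6210, 37), (17, HND, 6930, 12), (17, HND, 6930, 37), (17, HND, 9590, 12), (17, HND, 9590, 37), (17, IAD, 1870, 12), (17, IAD, 1870, 37), (17, IAD, 6210, 12), (17, IAD, 6210, 37), (17, IAD, 6930, 12), (17, IAD, 6930, 37), (17, IAD, 9590, 12), (17, IAD, 9590, 37), (24, CDG, 2790, 13), (24, CDG, 2790, 2), (24, CDG, 2790, 25), (24, CDG, 2790, 4), (24, CDG, 4380, 13), (24, CDG, 4380, 2), (24, CDG, 4380, 25), (24, CDG, 4380, 4), (24, CDG, 5420, 13), (24, CDG, 5420, 2), (24, CDG, 5420, 25), (24, CDG, 5420, 4), (24, CDG, 5660, 13), (24, CDG, 5660, 2), (24, CDG, 5660, 25), (24, CDG, 5660, 4), (24, CDG, 6910, 13), (24, CDG, 6910, 2), (24, CDG, 6910, 25), (24, CDG, 6910, 4), (24, JFK, 2790, 13), (24, JFK, 2790, 2), (24, JFK, 2790, 25), (24, JFK, 2790, 4), (24, JFK, 4380, 13), (24, JFK, 4380, 2), (24, JFK, 4380, 25), (24, JFK, 4380, 4), (24, JFK, 5420, 13), (24, JFK, 5420, 2), (24, JFK, 5420, 25), (24, JFK, 5420, 4), (24, JFK, 5660, 13), (24, JFK, 5660, 2), (24, JFK, 5660, 25), (24, JFK, 5660, 4), (24, JFK, 6910, 13), (24, JFK, 6910, 2), (24, JFK, 6910, 25), (24, JFK, 6910, 4)}.
π[dst, fno]: project onto (dst, fno) (44 duplicate(s) eliminated) → {(CDG, 13), (CDG, 2), (CDG, 25), (CDG, 4), (HND, 12), (HND, 37), (IAD, 12), (IAD, 37), (JFK, 13), (JFK, 2), (JFK, 25), (JFK, 4)}
Taking the intersection: {(CDG, 4), (JFK, 2)}

{(CDG, 4), (JFK, 2)}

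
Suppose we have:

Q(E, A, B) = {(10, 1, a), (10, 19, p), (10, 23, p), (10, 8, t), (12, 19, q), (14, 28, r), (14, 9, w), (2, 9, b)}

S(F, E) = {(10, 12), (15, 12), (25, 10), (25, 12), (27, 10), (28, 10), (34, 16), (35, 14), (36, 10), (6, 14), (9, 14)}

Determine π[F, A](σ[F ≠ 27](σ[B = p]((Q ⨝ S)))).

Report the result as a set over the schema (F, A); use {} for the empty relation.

{(25, 19), (25, 23), (28, 19), (28, 23), (36, 19), (36, 23)}

Q ⋈ S (natural join on E): {(10, 1, a, 25), (10, 1, a, 27), (10, 1, a, 28), (10, 1, a, 36), (10, 19, p, 25), (10, 19, p, 27), (10, 19, p, 28), (10, 19, p, 36), (10, 23, p, 25), (10, 23, p, 27), (10, 23, p, 28), (10, 23, p, 36), (10, 8, t, 25), (10, 8, t, 27), (10, 8, t, 28), (10, 8, t, 36), (12, 19, q, 10), (12, 19, q, 15), (12, 19, q, 25), (14, 28, r, 35), (14, 28, r, 6), (14, 28, r, 9), (14, 9, w, 35), (14, 9, w, 6), (14, 9, w, 9)}
σ[B = p]: keep tuples satisfying B = p → {(10, 19, p, 25), (10, 19, p, 27), (10, 19, p, 28), (10, 19, p, 36), (10, 23, p, 25), (10, 23, p, 27), (10, 23, p, 28), (10, 23, p, 36)}
σ[F ≠ 27]: keep tuples satisfying F ≠ 27 → {(10, 19, p, 25), (10, 19, p, 28), (10, 19, p, 36), (10, 23, p, 25), (10, 23, p, 28), (10, 23, p, 36)}
π[F, A]: project onto (F, A) → {(25, 19), (25, 23), (28, 19), (28, 23), (36, 19), (36, 23)}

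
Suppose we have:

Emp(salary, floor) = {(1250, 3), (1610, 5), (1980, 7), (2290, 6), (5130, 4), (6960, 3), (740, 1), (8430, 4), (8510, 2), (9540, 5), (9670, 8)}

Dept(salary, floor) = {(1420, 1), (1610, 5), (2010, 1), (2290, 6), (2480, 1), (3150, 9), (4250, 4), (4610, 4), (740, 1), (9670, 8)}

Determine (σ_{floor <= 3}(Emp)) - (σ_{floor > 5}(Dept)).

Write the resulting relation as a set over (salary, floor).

{(1250, 3), (6960, 3), (740, 1), (8510, 2)}

Apply σ_{floor <= 3}; surviving tuples: {(1250, 3), (6960, 3), (740, 1), (8510, 2)}
Apply σ_{floor > 5}; surviving tuples: {(2290, 6), (3150, 9), (9670, 8)}
Taking the difference: {(1250, 3), (6960, 3), (740, 1), (8510, 2)}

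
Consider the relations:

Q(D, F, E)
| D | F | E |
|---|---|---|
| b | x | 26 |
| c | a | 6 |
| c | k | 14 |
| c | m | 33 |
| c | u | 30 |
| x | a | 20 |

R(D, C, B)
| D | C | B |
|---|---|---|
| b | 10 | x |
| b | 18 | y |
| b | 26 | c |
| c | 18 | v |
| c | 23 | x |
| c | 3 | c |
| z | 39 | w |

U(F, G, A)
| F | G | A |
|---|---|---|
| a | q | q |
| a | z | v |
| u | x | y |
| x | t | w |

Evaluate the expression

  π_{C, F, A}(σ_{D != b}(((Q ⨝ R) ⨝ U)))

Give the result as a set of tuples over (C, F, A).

{(18, a, q), (18, a, v), (18, u, y), (23, a, q), (23, a, v), (23, u, y), (3, a, q), (3, a, v), (3, u, y)}

Natural join on D: {(b, x, 26, 10, x), (b, x, 26, 18, y), (b, x, 26, 26, c), (c, a, 6, 18, v), (c, a, 6, 23, x), (c, a, 6, 3, c), (c, k, 14, 18, v), (c, k, 14, 23, x), (c, k, 14, 3, c), (c, m, 33, 18, v), (c, m, 33, 23, x), (c, m, 33, 3, c), (c, u, 30, 18, v), (c, u, 30, 23, x), (c, u, 30, 3, c)}
Natural join on F: {(b, x, 26, 10, x, t, w), (b, x, 26, 18, y, t, w), (b, x, 26, 26, c, t, w), (c, a, 6, 18, v, q, q), (c, a, 6, 18, v, z, v), (c, a, 6, 23, x, q, q), (c, a, 6, 23, x, z, v), (c, a, 6, 3, c, q, q), (c, a, 6, 3, c, z, v), (c, u, 30, 18, v, x, y), (c, u, 30, 23, x, x, y), (c, u, 30, 3, c, x, y)}
Apply σ_{D != b}; surviving tuples: {(c, a, 6, 18, v, q, q), (c, a, 6, 18, v, z, v), (c, a, 6, 23, x, q, q), (c, a, 6, 23, x, z, v), (c, a, 6, 3, c, q, q), (c, a, 6, 3, c, z, v), (c, u, 30, 18, v, x, y), (c, u, 30, 23, x, x, y), (c, u, 30, 3, c, x, y)}
π[C, F, A]: project onto (C, F, A) → {(18, a, q), (18, a, v), (18, u, y), (23, a, q), (23, a, v), (23, u, y), (3, a, q), (3, a, v), (3, u, y)}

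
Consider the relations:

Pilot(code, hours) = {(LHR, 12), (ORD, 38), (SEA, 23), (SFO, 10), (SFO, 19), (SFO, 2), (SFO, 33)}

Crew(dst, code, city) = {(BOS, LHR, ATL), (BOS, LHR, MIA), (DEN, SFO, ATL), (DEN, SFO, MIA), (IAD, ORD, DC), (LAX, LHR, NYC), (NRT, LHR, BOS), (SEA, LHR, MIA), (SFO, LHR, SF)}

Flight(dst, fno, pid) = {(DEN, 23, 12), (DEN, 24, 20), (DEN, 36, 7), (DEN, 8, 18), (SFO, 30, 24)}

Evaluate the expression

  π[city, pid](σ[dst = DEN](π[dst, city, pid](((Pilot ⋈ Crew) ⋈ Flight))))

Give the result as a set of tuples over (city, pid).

Joining Pilot and Crew on code yields {(LHR, 12, BOS, ATL), (LHR, 12, BOS, MIA), (LHR, 12, LAX, NYC), (LHR, 12, NRT, BOS), (LHR, 12, SEA, MIA), (LHR, 12, SFO, SF), (ORD, 38, IAD, DC), (SFO, 10, DEN, ATL), (SFO, 10, DEN, MIA), (SFO, 19, DEN, ATL), (SFO, 19, DEN, MIA), (SFO, 2, DEN, ATL), (SFO, 2, DEN, MIA), (SFO, 33, DEN, ATL), (SFO, 33, DEN, MIA)}.
Joining (Pilot ⋈ Crew) and Flight on dst yields {(LHR, 12, SFO, SF, 30, 24), (SFO, 10, DEN, ATL, 23, 12), (SFO, 10, DEN, ATL, 24, 20), (SFO, 10, DEN, ATL, 36, 7), (SFO, 10, DEN, ATL, 8, 18), (SFO, 10, DEN, MIA, 23, 12), (SFO, 10, DEN, MIA, 24, 20), (SFO, 10, DEN, MIA, 36, 7), (SFO, 10, DEN, MIA, 8, 18), (SFO, 19, DEN, ATL, 23, 12), (SFO, 19, DEN, ATL, 24, 20), (SFO, 19, DEN, ATL, 36, 7), (SFO, 19, DEN, ATL, 8, 18), (SFO, 19, DEN, MIA, 23, 12), (SFO, 19, DEN, MIA, 24, 20), (SFO, 19, DEN, MIA, 36, 7), (SFO, 19, DEN, MIA, 8, 18), (SFO, 2, DEN, ATL, 23, 12), (SFO, 2, DEN, ATL, 24, 20), (SFO, 2, DEN, ATL, 36, 7), (SFO, 2, DEN, ATL, 8, 18), (SFO, 2, DEN, MIA, 23, 12), (SFO, 2, DEN, MIA, 24, 20), (SFO, 2, DEN, MIA, 36, 7), (SFO, 2, DEN, MIA, 8, 18), (SFO, 33, DEN, ATL, 23, 12), (SFO, 33, DEN, ATL, 24, 20), (SFO, 33, DEN, ATL, 36, 7), (SFO, 33, DEN, ATL, 8, 18), (SFO, 33, DEN, MIA, 23, 12), (SFO, 33, DEN, MIA, 24, 20), (SFO, 33, DEN, MIA, 36, 7), (SFO, 33, DEN, MIA, 8, 18)}.
Projecting to dst, city, pid (24 duplicate(s) eliminated): {(DEN, ATL, 12), (DEN, ATL, 18), (DEN, ATL, 20), (DEN, ATL, 7), (DEN, MIA, 12), (DEN, MIA, 18), (DEN, MIA, 20), (DEN, MIA, 7), (SFO, SF, 24)}
Selection dst = DEN: {(DEN, ATL, 12), (DEN, ATL, 18), (DEN, ATL, 20), (DEN, ATL, 7), (DEN, MIA, 12), (DEN, MIA, 18), (DEN, MIA, 20), (DEN, MIA, 7)}
Projecting to city, pid: {(ATL, 12), (ATL, 18), (ATL, 20), (ATL, 7), (MIA, 12), (MIA, 18), (MIA, 20), (MIA, 7)}

{(ATL, 12), (ATL, 18), (ATL, 20), (ATL, 7), (MIA, 12), (MIA, 18), (MIA, 20), (MIA, 7)}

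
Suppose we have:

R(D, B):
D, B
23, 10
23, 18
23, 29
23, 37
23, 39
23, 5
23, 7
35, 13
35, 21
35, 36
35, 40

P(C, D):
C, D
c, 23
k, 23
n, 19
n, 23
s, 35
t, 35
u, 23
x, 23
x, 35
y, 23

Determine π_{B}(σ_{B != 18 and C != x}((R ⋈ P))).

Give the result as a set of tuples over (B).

{10, 13, 21, 29, 36, 37, 39, 40, 5, 7}

R ⋈ P (natural join on D): {(23, 10, c), (23, 10, k), (23, 10, n), (23, 10, u), (23, 10, x), (23, 10, y), (23, 18, c), (23, 18, k), (23, 18, n), (23, 18, u), (23, 18, x), (23, 18, y), (23, 29, c), (23, 29, k), (23, 29, n), (23, 29, u), (23, 29, x), (23, 29, y), (23, 37, c), (23, 37, k), (23, 37, n), (23, 37, u), (23, 37, x), (23, 37, y), (23, 39, c), (23, 39, k), (23, 39, n), (23, 39, u), (23, 39, x), (23, 39, y), (23, 5, c), (23, 5, k), (23, 5, n), (23, 5, u), (23, 5, x), (23, 5, y), (23, 7, c), (23, 7, k), (23, 7, n), (23, 7, u), (23, 7, x), (23, 7, y), (35, 13, s), (35, 13, t), (35, 13, x), (35, 21, s), (35, 21, t), (35, 21, x), (35, 36, s), (35, 36, t), (35, 36, x), (35, 40, s), (35, 40, t), (35, 40, x)}
σ[B != 18 and C != x]: keep tuples satisfying B != 18 and C != x → {(23, 10, c), (23, 10, k), (23, 10, n), (23, 10, u), (23, 10, y), (23, 29, c), (23, 29, k), (23, 29, n), (23, 29, u), (23, 29, y), (23, 37, c), (23, 37, k), (23, 37, n), (23, 37, u), (23, 37, y), (23, 39, c), (23, 39, k), (23, 39, n), (23, 39, u), (23, 39, y), (23, 5, c), (23, 5, k), (23, 5, n), (23, 5, u), (23, 5, y), (23, 7, c), (23, 7, k), (23, 7, n), (23, 7, u), (23, 7, y), (35, 13, s), (35, 13, t), (35, 21, s), (35, 21, t), (35, 36, s), (35, 36, t), (35, 40, s), (35, 40, t)}
π[B]: project onto (B) (28 duplicate(s) eliminated) → {10, 13, 21, 29, 36, 37, 39, 40, 5, 7}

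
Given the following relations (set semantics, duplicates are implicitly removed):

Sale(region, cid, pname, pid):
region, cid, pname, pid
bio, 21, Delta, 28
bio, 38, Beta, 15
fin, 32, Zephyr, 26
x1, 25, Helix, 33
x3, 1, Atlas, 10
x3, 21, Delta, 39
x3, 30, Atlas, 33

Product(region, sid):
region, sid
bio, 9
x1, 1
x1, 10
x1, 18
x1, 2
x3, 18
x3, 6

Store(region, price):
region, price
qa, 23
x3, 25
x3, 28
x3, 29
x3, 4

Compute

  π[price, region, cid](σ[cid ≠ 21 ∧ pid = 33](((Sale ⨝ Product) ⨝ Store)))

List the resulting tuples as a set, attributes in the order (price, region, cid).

{(25, x3, 30), (28, x3, 30), (29, x3, 30), (4, x3, 30)}

Natural join on region: {(bio, 21, Delta, 28, 9), (bio, 38, Beta, 15, 9), (x1, 25, Helix, 33, 1), (x1, 25, Helix, 33, 10), (x1, 25, Helix, 33, 18), (x1, 25, Helix, 33, 2), (x3, 1, Atlas, 10, 18), (x3, 1, Atlas, 10, 6), (x3, 21, Delta, 39, 18), (x3, 21, Delta, 39, 6), (x3, 30, Atlas, 33, 18), (x3, 30, Atlas, 33, 6)}
Natural join on region: {(x3, 1, Atlas, 10, 18, 25), (x3, 1, Atlas, 10, 18, 28), (x3, 1, Atlas, 10, 18, 29), (x3, 1, Atlas, 10, 18, 4), (x3, 1, Atlas, 10, 6, 25), (x3, 1, Atlas, 10, 6, 28), (x3, 1, Atlas, 10, 6, 29), (x3, 1, Atlas, 10, 6, 4), (x3, 21, Delta, 39, 18, 25), (x3, 21, Delta, 39, 18, 28), (x3, 21, Delta, 39, 18, 29), (x3, 21, Delta, 39, 18, 4), (x3, 21, Delta, 39, 6, 25), (x3, 21, Delta, 39, 6, 28), (x3, 21, Delta, 39, 6, 29), (x3, 21, Delta, 39, 6, 4), (x3, 30, Atlas, 33, 18, 25), (x3, 30, Atlas, 33, 18, 28), (x3, 30, Atlas, 33, 18, 29), (x3, 30, Atlas, 33, 18, 4), (x3, 30, Atlas, 33, 6, 25), (x3, 30, Atlas, 33, 6, 28), (x3, 30, Atlas, 33, 6, 29), (x3, 30, Atlas, 33, 6, 4)}
σ[cid ≠ 21 ∧ pid = 33]: keep tuples satisfying cid ≠ 21 ∧ pid = 33 → {(x3, 30, Atlas, 33, 18, 25), (x3, 30, Atlas, 33, 18, 28), (x3, 30, Atlas, 33, 18, 29), (x3, 30, Atlas, 33, 18, 4), (x3, 30, Atlas, 33, 6, 25), (x3, 30, Atlas, 33, 6, 28), (x3, 30, Atlas, 33, 6, 29), (x3, 30, Atlas, 33, 6, 4)}
Keep only column(s) price, region, cid (4 duplicate(s) eliminated): {(25, x3, 30), (28, x3, 30), (29, x3, 30), (4, x3, 30)}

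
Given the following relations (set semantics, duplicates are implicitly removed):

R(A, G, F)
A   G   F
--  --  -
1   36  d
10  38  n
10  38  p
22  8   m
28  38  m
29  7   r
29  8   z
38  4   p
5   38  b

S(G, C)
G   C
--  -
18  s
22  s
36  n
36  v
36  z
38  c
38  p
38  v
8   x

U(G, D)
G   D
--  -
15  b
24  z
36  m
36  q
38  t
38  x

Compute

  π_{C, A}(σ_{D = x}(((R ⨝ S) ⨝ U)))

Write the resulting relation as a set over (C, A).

R ⋈ S (natural join on G): {(1, 36, d, n), (1, 36, d, v), (1, 36, d, z), (10, 38, n, c), (10, 38, n, p), (10, 38, n, v), (10, 38, p, c), (10, 38, p, p), (10, 38, p, v), (22, 8, m, x), (28, 38, m, c), (28, 38, m, p), (28, 38, m, v), (29, 8, z, x), (5, 38, b, c), (5, 38, b, p), (5, 38, b, v)}
(R ⨝ S) ⋈ U (natural join on G): {(1, 36, d, n, m), (1, 36, d, n, q), (1, 36, d, v, m), (1, 36, d, v, q), (1, 36, d, z, m), (1, 36, d, z, q), (10, 38, n, c, t), (10, 38, n, c, x), (10, 38, n, p, t), (10, 38, n, p, x), (10, 38, n, v, t), (10, 38, n, v, x), (10, 38, p, c, t), (10, 38, p, c, x), (10, 38, p, p, t), (10, 38, p, p, x), (10, 38, p, v, t), (10, 38, p, v, x), (28, 38, m, c, t), (28, 38, m, c, x), (28, 38, m, p, t), (28, 38, m, p, x), (28, 38, m, v, t), (28, 38, m, v, x), (5, 38, b, c, t), (5, 38, b, c, x), (5, 38, b, p, t), (5, 38, b, p, x), (5, 38, b, v, t), (5, 38, b, v, x)}
Selection D = x: {(10, 38, n, c, x), (10, 38, n, p, x), (10, 38, n, v, x), (10, 38, p, c, x), (10, 38, p, p, x), (10, 38, p, v, x), (28, 38, m, c, x), (28, 38, m, p, x), (28, 38, m, v, x), (5, 38, b, c, x), (5, 38, b, p, x), (5, 38, b, v, x)}
Projecting to C, A (3 duplicate(s) eliminated): {(c, 10), (c, 28), (c, 5), (p, 10), (p, 28), (p, 5), (v, 10), (v, 28), (v, 5)}

{(c, 10), (c, 28), (c, 5), (p, 10), (p, 28), (p, 5), (v, 10), (v, 28), (v, 5)}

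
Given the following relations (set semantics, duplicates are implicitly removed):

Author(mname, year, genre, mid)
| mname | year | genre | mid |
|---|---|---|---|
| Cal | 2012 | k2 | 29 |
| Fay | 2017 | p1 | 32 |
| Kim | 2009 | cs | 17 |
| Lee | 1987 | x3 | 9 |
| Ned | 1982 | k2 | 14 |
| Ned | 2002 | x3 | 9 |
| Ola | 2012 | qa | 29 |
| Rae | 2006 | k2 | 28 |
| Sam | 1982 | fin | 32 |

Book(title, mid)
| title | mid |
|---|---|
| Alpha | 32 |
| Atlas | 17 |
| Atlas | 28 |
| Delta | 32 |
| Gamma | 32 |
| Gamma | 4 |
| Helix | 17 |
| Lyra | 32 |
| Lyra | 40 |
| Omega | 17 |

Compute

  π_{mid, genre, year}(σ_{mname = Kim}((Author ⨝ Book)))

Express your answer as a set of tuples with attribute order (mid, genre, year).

Author ⋈ Book (natural join on mid): {(Fay, 2017, p1, 32, Alpha), (Fay, 2017, p1, 32, Delta), (Fay, 2017, p1, 32, Gamma), (Fay, 2017, p1, 32, Lyra), (Kim, 2009, cs, 17, Atlas), (Kim, 2009, cs, 17, Helix), (Kim, 2009, cs, 17, Omega), (Rae, 2006, k2, 28, Atlas), (Sam, 1982, fin, 32, Alpha), (Sam, 1982, fin, 32, Delta), (Sam, 1982, fin, 32, Gamma), (Sam, 1982, fin, 32, Lyra)}
σ[mname = Kim]: keep tuples satisfying mname = Kim → {(Kim, 2009, cs, 17, Atlas), (Kim, 2009, cs, 17, Helix), (Kim, 2009, cs, 17, Omega)}
Keep only column(s) mid, genre, year (2 duplicate(s) eliminated): {(17, cs, 2009)}

{(17, cs, 2009)}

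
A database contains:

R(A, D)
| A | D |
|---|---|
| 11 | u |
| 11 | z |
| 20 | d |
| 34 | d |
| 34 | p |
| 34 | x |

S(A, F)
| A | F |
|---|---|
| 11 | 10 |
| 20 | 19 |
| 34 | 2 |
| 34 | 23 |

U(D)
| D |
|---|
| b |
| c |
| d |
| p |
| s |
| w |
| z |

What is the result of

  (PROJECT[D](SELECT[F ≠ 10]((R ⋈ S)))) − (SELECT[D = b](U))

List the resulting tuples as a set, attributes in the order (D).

{d, p, x}

Joining R and S on A yields {(11, u, 10), (11, z, 10), (20, d, 19), (34, d, 2), (34, d, 23), (34, p, 2), (34, p, 23), (34, x, 2), (34, x, 23)}.
Filtering on F ≠ 10 leaves {(20, d, 19), (34, d, 2), (34, d, 23), (34, p, 2), (34, p, 23), (34, x, 2), (34, x, 23)}.
π[D]: project onto (D) (4 duplicate(s) eliminated) → {d, p, x}
Filtering on D = b leaves {b}.
Difference: {d, p, x} with {b} → {d, p, x}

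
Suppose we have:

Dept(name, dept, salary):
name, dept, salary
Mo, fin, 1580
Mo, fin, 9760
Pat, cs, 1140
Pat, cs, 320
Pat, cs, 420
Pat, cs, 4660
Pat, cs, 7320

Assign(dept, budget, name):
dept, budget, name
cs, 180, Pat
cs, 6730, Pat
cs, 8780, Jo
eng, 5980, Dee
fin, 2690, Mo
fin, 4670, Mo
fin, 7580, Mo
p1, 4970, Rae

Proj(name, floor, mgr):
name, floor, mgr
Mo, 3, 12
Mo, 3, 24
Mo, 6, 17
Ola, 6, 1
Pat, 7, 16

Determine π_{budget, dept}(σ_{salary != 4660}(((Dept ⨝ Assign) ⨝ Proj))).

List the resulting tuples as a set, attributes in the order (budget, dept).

{(180, cs), (2690, fin), (4670, fin), (6730, cs), (7580, fin)}

Dept ⋈ Assign (natural join on name, dept): {(Mo, fin, 1580, 2690), (Mo, fin, 1580, 4670), (Mo, fin, 1580, 7580), (Mo, fin, 9760, 2690), (Mo, fin, 9760, 4670), (Mo, fin, 9760, 7580), (Pat, cs, 1140, 180), (Pat, cs, 1140, 6730), (Pat, cs, 320, 180), (Pat, cs, 320, 6730), (Pat, cs, 420, 180), (Pat, cs, 420, 6730), (Pat, cs, 4660, 180), (Pat, cs, 4660, 6730), (Pat, cs, 7320, 180), (Pat, cs, 7320, 6730)}
(Dept ⨝ Assign) ⋈ Proj (natural join on name): {(Mo, fin, 1580, 2690, 3, 12), (Mo, fin, 1580, 2690, 3, 24), (Mo, fin, 1580, 2690, 6, 17), (Mo, fin, 1580, 4670, 3, 12), (Mo, fin, 1580, 4670, 3, 24), (Mo, fin, 1580, 4670, 6, 17), (Mo, fin, 1580, 7580, 3, 12), (Mo, fin, 1580, 7580, 3, 24), (Mo, fin, 1580, 7580, 6, 17), (Mo, fin, 9760, 2690, 3, 12), (Mo, fin, 9760, 2690, 3, 24), (Mo, fin, 9760, 2690, 6, 17), (Mo, fin, 9760, 4670, 3, 12), (Mo, fin, 9760, 4670, 3, 24), (Mo, fin, 9760, 4670, 6, 17), (Mo, fin, 9760, 7580, 3, 12), (Mo, fin, 9760, 7580, 3, 24), (Mo, fin, 9760, 7580, 6, 17), (Pat, cs, 1140, 180, 7, 16), (Pat, cs, 1140, 6730, 7, 16), (Pat, cs, 320, 180, 7, 16), (Pat, cs, 320, 6730, 7, 16), (Pat, cs, 420, 180, 7, 16), (Pat, cs, 420, 6730, 7, 16), (Pat, cs, 4660, 180, 7, 16), (Pat, cs, 4660, 6730, 7, 16), (Pat, cs, 7320, 180, 7, 16), (Pat, cs, 7320, 6730, 7, 16)}
Selection salary != 4660: {(Mo, fin, 1580, 2690, 3, 12), (Mo, fin, 1580, 2690, 3, 24), (Mo, fin, 1580, 2690, 6, 17), (Mo, fin, 1580, 4670, 3, 12), (Mo, fin, 1580, 4670, 3, 24), (Mo, fin, 1580, 4670, 6, 17), (Mo, fin, 1580, 7580, 3, 12), (Mo, fin, 1580, 7580, 3, 24), (Mo, fin, 1580, 7580, 6, 17), (Mo, fin, 9760, 2690, 3, 12), (Mo, fin, 9760, 2690, 3, 24), (Mo, fin, 9760, 2690, 6, 17), (Mo, fin, 9760, 4670, 3, 12), (Mo, fin, 9760, 4670, 3, 24), (Mo, fin, 9760, 4670, 6, 17), (Mo, fin, 9760, 7580, 3, 12), (Mo, fin, 9760, 7580, 3, 24), (Mo, fin, 9760, 7580, 6, 17), (Pat, cs, 1140, 180, 7, 16), (Pat, cs, 1140, 6730, 7, 16), (Pat, cs, 320, 180, 7, 16), (Pat, cs, 320, 6730, 7, 16), (Pat, cs, 420, 180, 7, 16), (Pat, cs, 420, 6730, 7, 16), (Pat, cs, 7320, 180, 7, 16), (Pat, cs, 7320, 6730, 7, 16)}
π[budget, dept]: project onto (budget, dept) (21 duplicate(s) eliminated) → {(180, cs), (2690, fin), (4670, fin), (6730, cs), (7580, fin)}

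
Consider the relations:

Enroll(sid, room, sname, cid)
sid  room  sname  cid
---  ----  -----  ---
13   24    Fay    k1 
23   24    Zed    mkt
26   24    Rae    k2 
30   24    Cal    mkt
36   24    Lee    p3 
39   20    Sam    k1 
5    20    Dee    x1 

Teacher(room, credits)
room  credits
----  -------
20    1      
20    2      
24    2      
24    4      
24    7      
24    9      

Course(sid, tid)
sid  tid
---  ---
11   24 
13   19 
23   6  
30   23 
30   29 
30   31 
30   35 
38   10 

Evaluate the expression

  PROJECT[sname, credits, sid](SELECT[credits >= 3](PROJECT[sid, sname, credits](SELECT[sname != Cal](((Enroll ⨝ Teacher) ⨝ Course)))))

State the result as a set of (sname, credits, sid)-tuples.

{(Fay, 4, 13), (Fay, 7, 13), (Fay, 9, 13), (Zed, 4, 23), (Zed, 7, 23), (Zed, 9, 23)}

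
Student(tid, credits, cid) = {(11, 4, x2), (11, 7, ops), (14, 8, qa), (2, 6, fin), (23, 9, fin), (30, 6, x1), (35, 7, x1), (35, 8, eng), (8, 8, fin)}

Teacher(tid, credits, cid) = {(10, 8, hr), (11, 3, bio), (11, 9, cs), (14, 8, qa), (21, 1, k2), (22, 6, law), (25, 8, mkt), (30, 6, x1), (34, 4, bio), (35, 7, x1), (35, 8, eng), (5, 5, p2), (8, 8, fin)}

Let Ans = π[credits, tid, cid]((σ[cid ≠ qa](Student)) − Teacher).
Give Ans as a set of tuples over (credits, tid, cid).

Filtering on cid ≠ qa leaves {(11, 4, x2), (11, 7, ops), (2, 6, fin), (23, 9, fin), (30, 6, x1), (35, 7, x1), (35, 8, eng), (8, 8, fin)}.
Set difference of the two operands is {(11, 4, x2), (11, 7, ops), (2, 6, fin), (23, 9, fin)}.
π_{credits, tid, cid} gives {(4, 11, x2), (6, 2, fin), (7, 11, ops), (9, 23, fin)}.

{(4, 11, x2), (6, 2, fin), (7, 11, ops), (9, 23, fin)}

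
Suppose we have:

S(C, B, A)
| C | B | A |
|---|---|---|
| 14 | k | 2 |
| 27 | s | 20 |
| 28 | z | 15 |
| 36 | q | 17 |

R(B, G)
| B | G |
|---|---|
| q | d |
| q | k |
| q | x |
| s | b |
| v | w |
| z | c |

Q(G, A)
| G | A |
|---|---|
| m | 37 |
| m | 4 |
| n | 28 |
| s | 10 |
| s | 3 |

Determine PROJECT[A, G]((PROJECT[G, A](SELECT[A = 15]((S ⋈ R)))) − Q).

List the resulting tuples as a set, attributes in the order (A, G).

{(15, c)}

Natural join on B: {(27, s, 20, b), (28, z, 15, c), (36, q, 17, d), (36, q, 17, k), (36, q, 17, x)}
Apply σ_{A = 15}; surviving tuples: {(28, z, 15, c)}
π_{G, A} gives {(c, 15)}.
Difference: {(c, 15)} with {(m, 37), (m, 4), (n, 28), (s, 10), (s, 3)} → {(c, 15)}
π_{A, G} gives {(15, c)}.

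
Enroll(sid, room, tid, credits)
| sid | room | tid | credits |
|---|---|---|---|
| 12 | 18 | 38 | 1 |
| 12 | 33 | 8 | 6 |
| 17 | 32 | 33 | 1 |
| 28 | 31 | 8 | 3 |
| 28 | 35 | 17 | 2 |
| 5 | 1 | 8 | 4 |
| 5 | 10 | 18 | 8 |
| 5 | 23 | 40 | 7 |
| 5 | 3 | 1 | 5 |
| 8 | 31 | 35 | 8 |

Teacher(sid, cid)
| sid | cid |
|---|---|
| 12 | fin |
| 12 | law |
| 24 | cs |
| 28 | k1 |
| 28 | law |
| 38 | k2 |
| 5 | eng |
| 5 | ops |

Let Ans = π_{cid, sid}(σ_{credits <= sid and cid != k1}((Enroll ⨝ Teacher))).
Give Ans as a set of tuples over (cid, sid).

{(eng, 5), (fin, 12), (law, 12), (law, 28), (ops, 5)}

Enroll ⋈ Teacher (natural join on sid): {(12, 18, 38, 1, fin), (12, 18, 38, 1, law), (12, 33, 8, 6, fin), (12, 33, 8, 6, law), (28, 31, 8, 3, k1), (28, 31, 8, 3, law), (28, 35, 17, 2, k1), (28, 35, 17, 2, law), (5, 1, 8, 4, eng), (5, 1, 8, 4, ops), (5, 10, 18, 8, eng), (5, 10, 18, 8, ops), (5, 23, 40, 7, eng), (5, 23, 40, 7, ops), (5, 3, 1, 5, eng), (5, 3, 1, 5, ops)}
Filtering on credits <= sid and cid != k1 leaves {(12, 18, 38, 1, fin), (12, 18, 38, 1, law), (12, 33, 8, 6, fin), (12, 33, 8, 6, law), (28, 31, 8, 3, law), (28, 35, 17, 2, law), (5, 1, 8, 4, eng), (5, 1, 8, 4, ops), (5, 3, 1, 5, eng), (5, 3, 1, 5, ops)}.
π_{cid, sid} gives {(eng, 5), (fin, 12), (law, 12), (law, 28), (ops, 5)} (5 duplicate(s) eliminated).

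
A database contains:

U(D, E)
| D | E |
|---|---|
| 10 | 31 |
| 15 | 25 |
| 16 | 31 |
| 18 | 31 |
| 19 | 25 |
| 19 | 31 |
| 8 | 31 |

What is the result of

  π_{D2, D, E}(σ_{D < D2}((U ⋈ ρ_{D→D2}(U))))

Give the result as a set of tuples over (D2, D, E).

ρ[D→D2]: schema becomes (D2, E); tuples unchanged.
U ⋈ ρ_{D→D2}(U) (natural join on E): {(10, 31, 10), (10, 31, 16), (10, 31, 18), (10, 31, 19), (10, 31, 8), (15, 25, 15), (15, 25, 19), (16, 31, 10), (16, 31, 16), (16, 31, 18), (16, 31, 19), (16, 31, 8), (18, 31, 10), (18, 31, 16), (18, 31, 18), (18, 31, 19), (18, 31, 8), (19, 25, 15), (19, 25, 19), (19, 31, 10), (19, 31, 16), (19, 31, 18), (19, 31, 19), (19, 31, 8), (8, 31, 10), (8, 31, 16), (8, 31, 18), (8, 31, 19), (8, 31, 8)}
Filtering on D < D2 leaves {(10, 31, 16), (10, 31, 18), (10, 31, 19), (15, 25, 19), (16, 31, 18), (16, 31, 19), (18, 31, 19), (8, 31, 10), (8, 31, 16), (8, 31, 18), (8, 31, 19)}.
Keep only column(s) D2, D, E: {(10, 8, 31), (16, 10, 31), (16, 8, 31), (18, 10, 31), (18, 16, 31), (18, 8, 31), (19, 10, 31), (19, 15, 25), (19, 16, 31), (19, 18, 31), (19, 8, 31)}

{(10, 8, 31), (16, 10, 31), (16, 8, 31), (18, 10, 31), (18, 16, 31), (18, 8, 31), (19, 10, 31), (19, 15, 25), (19, 16, 31), (19, 18, 31), (19, 8, 31)}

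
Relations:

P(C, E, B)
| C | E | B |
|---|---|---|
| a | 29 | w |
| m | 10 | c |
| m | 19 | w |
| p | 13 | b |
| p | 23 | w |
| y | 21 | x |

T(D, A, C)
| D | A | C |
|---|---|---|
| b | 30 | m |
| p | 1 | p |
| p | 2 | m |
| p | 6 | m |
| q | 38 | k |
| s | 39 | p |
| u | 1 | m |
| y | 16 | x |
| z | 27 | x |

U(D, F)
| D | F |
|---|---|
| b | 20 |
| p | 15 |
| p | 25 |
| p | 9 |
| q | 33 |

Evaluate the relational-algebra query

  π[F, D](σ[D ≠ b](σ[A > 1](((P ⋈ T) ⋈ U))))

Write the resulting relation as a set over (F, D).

Natural join on C: {(m, 10, c, b, 30), (m, 10, c, p, 2), (m, 10, c, p, 6), (m, 10, c, u, 1), (m, 19, w, b, 30), (m, 19, w, p, 2), (m, 19, w, p, 6), (m, 19, w, u, 1), (p, 13, b, p, 1), (p, 13, b, s, 39), (p, 23, w, p, 1), (p, 23, w, s, 39)}
Natural join on D: {(m, 10, c, b, 30, 20), (m, 10, c, p, 2, 15), (m, 10, c, p, 2, 25), (m, 10, c, p, 2, 9), (m, 10, c, p, 6, 15), (m, 10, c, p, 6, 25), (m, 10, c, p, 6, 9), (m, 19, w, b, 30, 20), (m, 19, w, p, 2, 15), (m, 19, w, p, 2, 25), (m, 19, w, p, 2, 9), (m, 19, w, p, 6, 15), (m, 19, w, p, 6, 25), (m, 19, w, p, 6, 9), (p, 13, b, p, 1, 15), (p, 13, b, p, 1, 25), (p, 13, b, p, 1, 9), (p, 23, w, p, 1, 15), (p, 23, w, p, 1, 25), (p, 23, w, p, 1, 9)}
Apply σ_{A > 1}; surviving tuples: {(m, 10, c, b, 30, 20), (m, 10, c, p, 2, 15), (m, 10, c, p, 2, 25), (m, 10, c, p, 2, 9), (m, 10, c, p, 6, 15), (m, 10, c, p, 6, 25), (m, 10, c, p, 6, 9), (m, 19, w, b, 30, 20), (m, 19, w, p, 2, 15), (m, 19, w, p, 2, 25), (m, 19, w, p, 2, 9), (m, 19, w, p, 6, 15), (m, 19, w, p, 6, 25), (m, 19, w, p, 6, 9)}
Apply σ_{D ≠ b}; surviving tuples: {(m, 10, c, p, 2, 15), (m, 10, c, p, 2, 25), (m, 10, c, p, 2, 9), (m, 10, c, p, 6, 15), (m, 10, c, p, 6, 25), (m, 10, c, p, 6, 9), (m, 19, w, p, 2, 15), (m, 19, w, p, 2, 25), (m, 19, w, p, 2, 9), (m, 19, w, p, 6, 15), (m, 19, w, p, 6, 25), (m, 19, w, p, 6, 9)}
π[F, D]: project onto (F, D) (9 duplicate(s) eliminated) → {(15, p), (25, p), (9, p)}

{(15, p), (25, p), (9, p)}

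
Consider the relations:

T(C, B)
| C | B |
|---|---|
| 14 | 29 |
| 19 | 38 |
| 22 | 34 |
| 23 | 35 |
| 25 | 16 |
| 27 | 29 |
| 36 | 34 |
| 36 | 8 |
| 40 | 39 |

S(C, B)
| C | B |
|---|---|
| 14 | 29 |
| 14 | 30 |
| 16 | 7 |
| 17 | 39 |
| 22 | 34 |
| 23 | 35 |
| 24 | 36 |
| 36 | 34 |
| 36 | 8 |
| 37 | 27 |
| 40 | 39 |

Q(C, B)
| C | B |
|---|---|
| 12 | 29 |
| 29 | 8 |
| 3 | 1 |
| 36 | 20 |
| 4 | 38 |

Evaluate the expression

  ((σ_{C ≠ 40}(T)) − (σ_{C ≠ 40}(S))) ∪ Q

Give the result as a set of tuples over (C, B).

{(12, 29), (19, 38), (25, 16), (27, 29), (29, 8), (3, 1), (36, 20), (4, 38)}

Filtering on C ≠ 40 leaves {(14, 29), (19, 38), (22, 34), (23, 35), (25, 16), (27, 29), (36, 34), (36, 8)}.
Filtering on C ≠ 40 leaves {(14, 29), (14, 30), (16, 7), (17, 39), (22, 34), (23, 35), (24, 36), (36, 34), (36, 8), (37, 27)}.
Taking the difference: {(19, 38), (25, 16), (27, 29)}
Taking the union: {(12, 29), (19, 38), (25, 16), (27, 29), (29, 8), (3, 1), (36, 20), (4, 38)}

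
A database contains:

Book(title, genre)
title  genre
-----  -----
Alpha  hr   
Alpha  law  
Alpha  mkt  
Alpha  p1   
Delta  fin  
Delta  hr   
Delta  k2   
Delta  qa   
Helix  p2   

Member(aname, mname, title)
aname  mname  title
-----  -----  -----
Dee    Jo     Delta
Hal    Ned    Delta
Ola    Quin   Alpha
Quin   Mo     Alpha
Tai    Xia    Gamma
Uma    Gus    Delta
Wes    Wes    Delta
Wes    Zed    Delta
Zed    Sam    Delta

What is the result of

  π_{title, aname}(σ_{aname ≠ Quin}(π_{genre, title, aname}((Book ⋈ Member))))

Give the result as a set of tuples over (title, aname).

{(Alpha, Ola), (Delta, Dee), (Delta, Hal), (Delta, Uma), (Delta, Wes), (Delta, Zed)}

Joining Book and Member on title yields {(Alpha, hr, Ola, Quin), (Alpha, hr, Quin, Mo), (Alpha, law, Ola, Quin), (Alpha, law, Quin, Mo), (Alpha, mkt, Ola, Quin), (Alpha, mkt, Quin, Mo), (Alpha, p1, Ola, Quin), (Alpha, p1, Quin, Mo), (Delta, fin, Dee, Jo), (Delta, fin, Hal, Ned), (Delta, fin, Uma, Gus), (Delta, fin, Wes, Wes), (Delta, fin, Wes, Zed), (Delta, fin, Zed, Sam), (Delta, hr, Dee, Jo), (Delta, hr, Hal, Ned), (Delta, hr, Uma, Gus), (Delta, hr, Wes, Wes), (Delta, hr, Wes, Zed), (Delta, hr, Zed, Sam), (Delta, k2, Dee, Jo), (Delta, k2, Hal, Ned), (Delta, k2, Uma, Gus), (Delta, k2, Wes, Wes), (Delta, k2, Wes, Zed), (Delta, k2, Zed, Sam), (Delta, qa, Dee, Jo), (Delta, qa, Hal, Ned), (Delta, qa, Uma, Gus), (Delta, qa, Wes, Wes), (Delta, qa, Wes, Zed), (Delta, qa, Zed, Sam)}.
π[genre, title, aname]: project onto (genre, title, aname) (4 duplicate(s) eliminated) → {(fin, Delta, Dee), (fin, Delta, Hal), (fin, Delta, Uma), (fin, Delta, Wes), (fin, Delta, Zed), (hr, Alpha, Ola), (hr, Alpha, Quin), (hr, Delta, Dee), (hr, Delta, Hal), (hr, Delta, Uma), (hr, Delta, Wes), (hr, Delta, Zed), (k2, Delta, Dee), (k2, Delta, Hal), (k2, Delta, Uma), (k2, Delta, Wes), (k2, Delta, Zed), (law, Alpha, Ola), (law, Alpha, Quin), (mkt, Alpha, Ola), (mkt, Alpha, Quin), (p1, Alpha, Ola), (p1, Alpha, Quin), (qa, Delta, Dee), (qa, Delta, Hal), (qa, Delta, Uma), (qa, Delta, Wes), (qa, Delta, Zed)}
Filtering on aname ≠ Quin leaves {(fin, Delta, Dee), (fin, Delta, Hal), (fin, Delta, Uma), (fin, Delta, Wes), (fin, Delta, Zed), (hr, Alpha, Ola), (hr, Delta, Dee), (hr, Delta, Hal), (hr, Delta, Uma), (hr, Delta, Wes), (hr, Delta, Zed), (k2, Delta, Dee), (k2, Delta, Hal), (k2, Delta, Uma), (k2, Delta, Wes), (k2, Delta, Zed), (law, Alpha, Ola), (mkt, Alpha, Ola), (p1, Alpha, Ola), (qa, Delta, Dee), (qa, Delta, Hal), (qa, Delta, Uma), (qa, Delta, Wes), (qa, Delta, Zed)}.
π[title, aname]: project onto (title, aname) (18 duplicate(s) eliminated) → {(Alpha, Ola), (Delta, Dee), (Delta, Hal), (Delta, Uma), (Delta, Wes), (Delta, Zed)}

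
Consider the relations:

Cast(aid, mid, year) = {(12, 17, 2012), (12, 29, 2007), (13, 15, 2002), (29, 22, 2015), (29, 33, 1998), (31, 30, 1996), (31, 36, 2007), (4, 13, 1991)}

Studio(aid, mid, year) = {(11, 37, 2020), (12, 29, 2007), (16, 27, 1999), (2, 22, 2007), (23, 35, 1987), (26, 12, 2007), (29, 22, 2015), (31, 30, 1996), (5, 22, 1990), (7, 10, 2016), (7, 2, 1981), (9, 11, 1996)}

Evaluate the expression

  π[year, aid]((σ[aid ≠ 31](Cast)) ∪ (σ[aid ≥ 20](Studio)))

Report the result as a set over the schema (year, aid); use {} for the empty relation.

{(1987, 23), (1991, 4), (1996, 31), (1998, 29), (2002, 13), (2007, 12), (2007, 26), (2012, 12), (2015, 29)}

Filtering on aid ≠ 31 leaves {(12, 17, 2012), (12, 29, 2007), (13, 15, 2002), (29, 22, 2015), (29, 33, 1998), (4, 13, 1991)}.
Filtering on aid ≥ 20 leaves {(23, 35, 1987), (26, 12, 2007), (29, 22, 2015), (31, 30, 1996)}.
Taking the union: {(12, 17, 2012), (12, 29, 2007), (13, 15, 2002), (23, 35, 1987), (26, 12, 2007), (29, 22, 2015), (29, 33, 1998), (31, 30, 1996), (4, 13, 1991)}
Keep only column(s) year, aid: {(1987, 23), (1991, 4), (1996, 31), (1998, 29), (2002, 13), (2007, 12), (2007, 26), (2012, 12), (2015, 29)}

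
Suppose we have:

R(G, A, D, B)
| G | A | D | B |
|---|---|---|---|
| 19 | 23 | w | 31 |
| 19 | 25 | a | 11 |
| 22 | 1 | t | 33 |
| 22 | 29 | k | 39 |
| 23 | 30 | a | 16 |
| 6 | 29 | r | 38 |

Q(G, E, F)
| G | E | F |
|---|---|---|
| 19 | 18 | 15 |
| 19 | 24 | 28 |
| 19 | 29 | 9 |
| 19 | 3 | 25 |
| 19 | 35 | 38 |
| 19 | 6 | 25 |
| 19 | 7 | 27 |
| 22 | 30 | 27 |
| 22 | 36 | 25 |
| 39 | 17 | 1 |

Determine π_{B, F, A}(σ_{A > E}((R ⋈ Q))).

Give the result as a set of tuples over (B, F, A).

Joining R and Q on G yields {(19, 23, w, 31, 18, 15), (19, 23, w, 31, 24, 28), (19, 23, w, 31, 29, 9), (19, 23, w, 31, 3, 25), (19, 23, w, 31, 35, 38), (19, 23, w, 31, 6, 25), (19, 23, w, 31, 7, 27), (19, 25, a, 11, 18, 15), (19, 25, a, 11, 24, 28), (19, 25, a, 11, 29, 9), (19, 25, a, 11, 3, 25), (19, 25, a, 11, 35, 38), (19, 25, a, 11, 6, 25), (19, 25, a, 11, 7, 27), (22, 1, t, 33, 30, 27), (22, 1, t, 33, 36, 25), (22, 29, k, 39, 30, 27), (22, 29, k, 39, 36, 25)}.
Selection A > E: {(19, 23, w, 31, 18, 15), (19, 23, w, 31, 3, 25), (19, 23, w, 31, 6, 25), (19, 23, w, 31, 7, 27), (19, 25, a, 11, 18, 15), (19, 25, a, 11, 24, 28), (19, 25, a, 11, 3, 25), (19, 25, a, 11, 6, 25), (19, 25, a, 11, 7, 27)}
Keep only column(s) B, F, A (2 duplicate(s) eliminated): {(11, 15, 25), (11, 25, 25), (11, 27, 25), (11, 28, 25), (31, 15, 23), (31, 25, 23), (31, 27, 23)}

{(11, 15, 25), (11, 25, 25), (11, 27, 25), (11, 28, 25), (31, 15, 23), (31, 25, 23), (31, 27, 23)}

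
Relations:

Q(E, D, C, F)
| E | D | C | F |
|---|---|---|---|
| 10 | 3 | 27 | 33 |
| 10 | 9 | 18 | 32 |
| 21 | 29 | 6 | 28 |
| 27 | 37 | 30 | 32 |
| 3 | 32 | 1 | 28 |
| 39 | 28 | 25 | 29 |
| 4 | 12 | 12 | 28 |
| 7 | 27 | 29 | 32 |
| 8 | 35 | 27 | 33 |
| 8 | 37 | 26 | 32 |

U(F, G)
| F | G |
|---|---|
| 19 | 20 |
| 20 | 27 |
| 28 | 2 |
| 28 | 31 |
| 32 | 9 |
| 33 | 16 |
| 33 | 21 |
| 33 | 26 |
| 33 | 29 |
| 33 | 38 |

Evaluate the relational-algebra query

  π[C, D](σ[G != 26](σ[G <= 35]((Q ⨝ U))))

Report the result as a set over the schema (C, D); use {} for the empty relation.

{(1, 32), (12, 12), (18, 9), (26, 37), (27, 3), (27, 35), (29, 27), (30, 37), (6, 29)}

Joining Q and U on F yields {(10, 3, 27, 33, 16), (10, 3, 27, 33, 21), (10, 3, 27, 33, 26), (10, 3, 27, 33, 29), (10, 3, 27, 33, 38), (10, 9, 18, 32, 9), (21, 29, 6, 28, 2), (21, 29, 6, 28, 31), (27, 37, 30, 32, 9), (3, 32, 1, 28, 2), (3, 32, 1, 28, 31), (4, 12, 12, 28, 2), (4, 12, 12, 28, 31), (7, 27, 29, 32, 9), (8, 35, 27, 33, 16), (8, 35, 27, 33, 21), (8, 35, 27, 33, 26), (8, 35, 27, 33, 29), (8, 35, 27, 33, 38), (8, 37, 26, 32, 9)}.
Filtering on G <= 35 leaves {(10, 3, 27, 33, 16), (10, 3, 27, 33, 21), (10, 3, 27, 33, 26), (10, 3, 27, 33, 29), (10, 9, 18, 32, 9), (21, 29, 6, 28, 2), (21, 29, 6, 28, 31), (27, 37, 30, 32, 9), (3, 32, 1, 28, 2), (3, 32, 1, 28, 31), (4, 12, 12, 28, 2), (4, 12, 12, 28, 31), (7, 27, 29, 32, 9), (8, 35, 27, 33, 16), (8, 35, 27, 33, 21), (8, 35, 27, 33, 26), (8, 35, 27, 33, 29), (8, 37, 26, 32, 9)}.
Filtering on G != 26 leaves {(10, 3, 27, 33, 16), (10, 3, 27, 33, 21), (10, 3, 27, 33, 29), (10, 9, 18, 32, 9), (21, 29, 6, 28, 2), (21, 29, 6, 28, 31), (27, 37, 30, 32, 9), (3, 32, 1, 28, 2), (3, 32, 1, 28, 31), (4, 12, 12, 28, 2), (4, 12, 12, 28, 31), (7, 27, 29, 32, 9), (8, 35, 27, 33, 16), (8, 35, 27, 33, 21), (8, 35, 27, 33, 29), (8, 37, 26, 32, 9)}.
π_{C, D} gives {(1, 32), (12, 12), (18, 9), (26, 37), (27, 3), (27, 35), (29, 27), (30, 37), (6, 29)} (7 duplicate(s) eliminated).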